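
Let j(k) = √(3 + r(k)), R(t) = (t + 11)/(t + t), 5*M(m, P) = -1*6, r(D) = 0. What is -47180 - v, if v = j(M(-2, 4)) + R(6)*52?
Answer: -141761/3 - √3 ≈ -47255.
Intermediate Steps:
M(m, P) = -6/5 (M(m, P) = (-1*6)/5 = (⅕)*(-6) = -6/5)
R(t) = (11 + t)/(2*t) (R(t) = (11 + t)/((2*t)) = (11 + t)*(1/(2*t)) = (11 + t)/(2*t))
j(k) = √3 (j(k) = √(3 + 0) = √3)
v = 221/3 + √3 (v = √3 + ((½)*(11 + 6)/6)*52 = √3 + ((½)*(⅙)*17)*52 = √3 + (17/12)*52 = √3 + 221/3 = 221/3 + √3 ≈ 75.399)
-47180 - v = -47180 - (221/3 + √3) = -47180 + (-221/3 - √3) = -141761/3 - √3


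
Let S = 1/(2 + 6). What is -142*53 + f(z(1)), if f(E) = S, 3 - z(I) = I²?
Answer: -60207/8 ≈ -7525.9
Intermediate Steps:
z(I) = 3 - I²
S = ⅛ (S = 1/8 = ⅛ ≈ 0.12500)
f(E) = ⅛
-142*53 + f(z(1)) = -142*53 + ⅛ = -7526 + ⅛ = -60207/8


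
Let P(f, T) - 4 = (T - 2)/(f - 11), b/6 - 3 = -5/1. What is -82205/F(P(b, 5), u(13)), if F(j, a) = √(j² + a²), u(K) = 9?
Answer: -378143*√50770/10154 ≈ -8391.2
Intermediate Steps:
b = -12 (b = 18 + 6*(-5/1) = 18 + 6*(-5*1) = 18 + 6*(-5) = 18 - 30 = -12)
P(f, T) = 4 + (-2 + T)/(-11 + f) (P(f, T) = 4 + (T - 2)/(f - 11) = 4 + (-2 + T)/(-11 + f))
F(j, a) = √(a² + j²)
-82205/F(P(b, 5), u(13)) = -82205/√(9² + ((-46 + 5 + 4*(-12))/(-11 - 12))²) = -82205/√(81 + ((-46 + 5 - 48)/(-23))²) = -82205/√(81 + (-1/23*(-89))²) = -82205/√(81 + (89/23)²) = -82205/√(81 + 7921/529) = -82205*23*√50770/50770 = -378143*√50770/10154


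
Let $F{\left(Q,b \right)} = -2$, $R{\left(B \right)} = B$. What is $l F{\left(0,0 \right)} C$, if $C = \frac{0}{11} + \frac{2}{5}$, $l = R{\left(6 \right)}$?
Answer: $- \frac{24}{5} \approx -4.8$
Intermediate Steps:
$l = 6$
$C = \frac{2}{5}$ ($C = 0 \cdot \frac{1}{11} + 2 \cdot \frac{1}{5} = 0 + \frac{2}{5} = \frac{2}{5} \approx 0.4$)
$l F{\left(0,0 \right)} C = 6 \left(-2\right) \frac{2}{5} = \left(-12\right) \frac{2}{5} = - \frac{24}{5}$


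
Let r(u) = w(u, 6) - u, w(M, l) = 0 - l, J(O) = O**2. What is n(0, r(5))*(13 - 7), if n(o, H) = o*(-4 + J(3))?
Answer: 0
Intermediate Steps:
w(M, l) = -l
r(u) = -6 - u (r(u) = -1*6 - u = -6 - u)
n(o, H) = 5*o (n(o, H) = o*(-4 + 3**2) = o*(-4 + 9) = o*5 = 5*o)
n(0, r(5))*(13 - 7) = (5*0)*(13 - 7) = 0*6 = 0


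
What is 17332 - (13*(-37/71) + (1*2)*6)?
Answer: 1230201/71 ≈ 17327.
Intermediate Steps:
17332 - (13*(-37/71) + (1*2)*6) = 17332 - (13*(-37*1/71) + 2*6) = 17332 - (13*(-37/71) + 12) = 17332 - (-481/71 + 12) = 17332 - 1*371/71 = 17332 - 371/71 = 1230201/71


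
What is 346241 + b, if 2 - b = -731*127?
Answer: 439080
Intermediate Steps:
b = 92839 (b = 2 - (-731)*127 = 2 - 1*(-92837) = 2 + 92837 = 92839)
346241 + b = 346241 + 92839 = 439080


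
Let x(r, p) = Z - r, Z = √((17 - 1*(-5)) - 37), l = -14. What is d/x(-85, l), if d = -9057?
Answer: -153969/1448 + 9057*I*√15/7240 ≈ -106.33 + 4.845*I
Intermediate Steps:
Z = I*√15 (Z = √((17 + 5) - 37) = √(22 - 37) = √(-15) = I*√15 ≈ 3.873*I)
x(r, p) = -r + I*√15 (x(r, p) = I*√15 - r = -r + I*√15)
d/x(-85, l) = -9057/(-1*(-85) + I*√15) = -9057/(85 + I*√15)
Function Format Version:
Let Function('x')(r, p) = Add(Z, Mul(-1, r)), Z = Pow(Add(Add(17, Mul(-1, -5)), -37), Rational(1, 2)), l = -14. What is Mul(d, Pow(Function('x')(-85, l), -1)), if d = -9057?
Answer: Add(Rational(-153969, 1448), Mul(Rational(9057, 7240), I, Pow(15, Rational(1, 2)))) ≈ Add(-106.33, Mul(4.8450, I))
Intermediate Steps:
Z = Mul(I, Pow(15, Rational(1, 2))) (Z = Pow(Add(Add(17, 5), -37), Rational(1, 2)) = Pow(Add(22, -37), Rational(1, 2)) = Pow(-15, Rational(1, 2)) = Mul(I, Pow(15, Rational(1, 2))) ≈ Mul(3.8730, I))
Function('x')(r, p) = Add(Mul(-1, r), Mul(I, Pow(15, Rational(1, 2)))) (Function('x')(r, p) = Add(Mul(I, Pow(15, Rational(1, 2))), Mul(-1, r)) = Add(Mul(-1, r), Mul(I, Pow(15, Rational(1, 2)))))
Mul(d, Pow(Function('x')(-85, l), -1)) = Mul(-9057, Pow(Add(Mul(-1, -85), Mul(I, Pow(15, Rational(1, 2)))), -1)) = Mul(-9057, Pow(Add(85, Mul(I, Pow(15, Rational(1, 2)))), -1))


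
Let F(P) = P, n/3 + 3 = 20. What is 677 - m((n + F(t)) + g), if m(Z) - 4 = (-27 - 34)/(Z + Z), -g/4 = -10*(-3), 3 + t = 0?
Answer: 96851/144 ≈ 672.58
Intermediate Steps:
t = -3 (t = -3 + 0 = -3)
n = 51 (n = -9 + 3*20 = -9 + 60 = 51)
g = -120 (g = -(-40)*(-3) = -4*30 = -120)
m(Z) = 4 - 61/(2*Z) (m(Z) = 4 + (-27 - 34)/(Z + Z) = 4 - 61*1/(2*Z) = 4 - 61/(2*Z))
677 - m((n + F(t)) + g) = 677 - (4 - 61/(2*((51 - 3) - 120))) = 677 - (4 - 61/(2*(48 - 120))) = 677 - (4 - 61/2/(-72)) = 677 - (4 - 61/2*(-1/72)) = 677 - (4 + 61/144) = 677 - 1*637/144 = 677 - 637/144 = 96851/144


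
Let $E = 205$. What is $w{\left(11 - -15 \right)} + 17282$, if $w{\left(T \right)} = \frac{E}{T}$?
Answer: $\frac{449537}{26} \approx 17290.0$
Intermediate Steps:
$w{\left(T \right)} = \frac{205}{T}$
$w{\left(11 - -15 \right)} + 17282 = \frac{205}{11 - -15} + 17282 = \frac{205}{11 + 15} + 17282 = \frac{205}{26} + 17282 = \frac{449537}{26}$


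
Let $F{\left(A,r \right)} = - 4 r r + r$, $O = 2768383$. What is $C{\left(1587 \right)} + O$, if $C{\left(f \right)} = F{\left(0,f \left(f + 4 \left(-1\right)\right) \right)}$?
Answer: $-25245012130760$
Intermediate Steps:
$F{\left(A,r \right)} = r - 4 r^{2}$ ($F{\left(A,r \right)} = - 4 r^{2} + r = r - 4 r^{2}$)
$C{\left(f \right)} = f \left(1 - 4 f \left(-4 + f\right)\right) \left(-4 + f\right)$ ($C{\left(f \right)} = f \left(f + 4 \left(-1\right)\right) \left(1 - 4 f \left(f + 4 \left(-1\right)\right)\right) = f \left(f - 4\right) \left(1 - 4 f \left(f - 4\right)\right) = f \left(-4 + f\right) \left(1 - 4 f \left(-4 + f\right)\right) = f \left(1 - 4 f \left(-4 + f\right)\right) \left(-4 + f\right)$)
$C{\left(1587 \right)} + O = \left(-1\right) 1587 \left(-1 + 4 \cdot 1587 \left(-4 + 1587\right)\right) \left(-4 + 1587\right) + 2768383 = \left(-1\right) 1587 \left(-1 + 4 \cdot 1587 \cdot 1583\right) 1583 + 2768383 = \left(-1\right) 1587 \left(-1 + 10048884\right) 1583 + 2768383 = \left(-1\right) 1587 \cdot 10048883 \cdot 1583 + 2768383 = -25245014899143 + 2768383 = -25245012130760$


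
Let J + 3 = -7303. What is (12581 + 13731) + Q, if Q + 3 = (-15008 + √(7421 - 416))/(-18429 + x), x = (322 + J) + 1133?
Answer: 79849691/3035 - √7005/24280 ≈ 26310.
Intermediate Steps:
J = -7306 (J = -3 - 7303 = -7306)
x = -5851 (x = (322 - 7306) + 1133 = -6984 + 1133 = -5851)
Q = -7229/3035 - √7005/24280 (Q = -3 + (-15008 + √(7421 - 416))/(-18429 - 5851) = -3 + (-15008 + √7005)/(-24280) = -3 + (-15008 + √7005)*(-1/24280) = -3 + (1876/3035 - √7005/24280) = -7229/3035 - √7005/24280 ≈ -2.3853)
(12581 + 13731) + Q = (12581 + 13731) + (-7229/3035 - √7005/24280) = 26312 + (-7229/3035 - √7005/24280) = 79849691/3035 - √7005/24280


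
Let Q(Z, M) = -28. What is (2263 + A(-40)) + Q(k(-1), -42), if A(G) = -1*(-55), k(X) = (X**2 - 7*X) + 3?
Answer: 2290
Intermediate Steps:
k(X) = 3 + X**2 - 7*X
A(G) = 55
(2263 + A(-40)) + Q(k(-1), -42) = (2263 + 55) - 28 = 2318 - 28 = 2290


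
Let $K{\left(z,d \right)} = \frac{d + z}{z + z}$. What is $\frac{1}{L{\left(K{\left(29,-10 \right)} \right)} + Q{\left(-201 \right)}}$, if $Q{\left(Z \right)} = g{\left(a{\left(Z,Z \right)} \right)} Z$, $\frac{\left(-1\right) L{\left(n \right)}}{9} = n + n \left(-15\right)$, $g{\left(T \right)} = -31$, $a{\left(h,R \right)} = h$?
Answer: $\frac{29}{181896} \approx 0.00015943$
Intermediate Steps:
$K{\left(z,d \right)} = \frac{d + z}{2 z}$
$L{\left(n \right)} = 126 n$ ($L{\left(n \right)} = - 9 \left(n + n \left(-15\right)\right) = - 9 \left(n - 15 n\right) = - 9 \left(- 14 n\right) = 126 n$)
$Q{\left(Z \right)} = - 31 Z$
$\frac{1}{L{\left(K{\left(29,-10 \right)} \right)} + Q{\left(-201 \right)}} = \frac{1}{126 \frac{-10 + 29}{2 \cdot 29} - -6231} = \frac{1}{126 \cdot \frac{1}{2} \cdot \frac{1}{29} \cdot 19 + 6231} = \frac{1}{126 \cdot \frac{19}{58} + 6231} = \frac{1}{\frac{1197}{29} + 6231} = \frac{1}{\frac{181896}{29}} = \frac{29}{181896}$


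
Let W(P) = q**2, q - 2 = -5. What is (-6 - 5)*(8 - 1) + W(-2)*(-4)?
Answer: -113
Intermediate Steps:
q = -3 (q = 2 - 5 = -3)
W(P) = 9 (W(P) = (-3)**2 = 9)
(-6 - 5)*(8 - 1) + W(-2)*(-4) = (-6 - 5)*(8 - 1) + 9*(-4) = -11*7 - 36 = -77 - 36 = -113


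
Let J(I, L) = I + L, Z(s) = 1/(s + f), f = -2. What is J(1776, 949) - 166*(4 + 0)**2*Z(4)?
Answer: 1397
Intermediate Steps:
Z(s) = 1/(-2 + s) (Z(s) = 1/(s - 2) = 1/(-2 + s))
J(1776, 949) - 166*(4 + 0)**2*Z(4) = (1776 + 949) - 166*(4 + 0)**2/(-2 + 4) = 2725 - 166*4**2/2 = 2725 - 166*16/2 = 2725 - 2656/2 = 2725 - 1*1328 = 2725 - 1328 = 1397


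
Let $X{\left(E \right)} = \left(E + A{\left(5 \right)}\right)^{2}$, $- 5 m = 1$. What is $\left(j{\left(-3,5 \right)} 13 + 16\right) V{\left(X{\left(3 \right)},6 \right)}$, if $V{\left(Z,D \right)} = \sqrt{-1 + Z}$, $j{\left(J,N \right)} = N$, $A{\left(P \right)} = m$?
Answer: $\frac{243 \sqrt{19}}{5} \approx 211.84$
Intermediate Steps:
$m = - \frac{1}{5}$ ($m = \left(- \frac{1}{5}\right) 1 = - \frac{1}{5} \approx -0.2$)
$A{\left(P \right)} = - \frac{1}{5}$
$X{\left(E \right)} = \left(- \frac{1}{5} + E\right)^{2}$ ($X{\left(E \right)} = \left(E - \frac{1}{5}\right)^{2} = \left(- \frac{1}{5} + E\right)^{2}$)
$\left(j{\left(-3,5 \right)} 13 + 16\right) V{\left(X{\left(3 \right)},6 \right)} = \left(5 \cdot 13 + 16\right) \sqrt{-1 + \frac{\left(-1 + 5 \cdot 3\right)^{2}}{25}} = \left(65 + 16\right) \sqrt{-1 + \frac{\left(-1 + 15\right)^{2}}{25}} = 81 \sqrt{-1 + \frac{14^{2}}{25}} = 81 \sqrt{-1 + \frac{1}{25} \cdot 196} = 81 \sqrt{-1 + \frac{196}{25}} = 81 \sqrt{\frac{171}{25}} = 81 \frac{3 \sqrt{19}}{5} = \frac{243 \sqrt{19}}{5}$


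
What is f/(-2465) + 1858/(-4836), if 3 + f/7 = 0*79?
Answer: -2239207/5960370 ≈ -0.37568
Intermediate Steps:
f = -21 (f = -21 + 7*(0*79) = -21 + 7*0 = -21 + 0 = -21)
f/(-2465) + 1858/(-4836) = -21/(-2465) + 1858/(-4836) = -21*(-1/2465) + 1858*(-1/4836) = 21/2465 - 929/2418 = -2239207/5960370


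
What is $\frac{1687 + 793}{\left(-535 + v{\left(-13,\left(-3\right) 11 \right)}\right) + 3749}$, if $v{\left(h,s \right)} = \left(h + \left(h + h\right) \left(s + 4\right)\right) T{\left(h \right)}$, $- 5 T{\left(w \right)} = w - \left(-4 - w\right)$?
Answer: $\frac{3100}{8093} \approx 0.38305$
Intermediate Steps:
$T{\left(w \right)} = - \frac{4}{5} - \frac{2 w}{5}$ ($T{\left(w \right)} = - \frac{w - \left(-4 - w\right)}{5} = - \frac{w + \left(4 + w\right)}{5} = - \frac{4 + 2 w}{5} = - \frac{4}{5} - \frac{2 w}{5}$)
$v{\left(h,s \right)} = \left(- \frac{4}{5} - \frac{2 h}{5}\right) \left(h + 2 h \left(4 + s\right)\right)$ ($v{\left(h,s \right)} = \left(h + \left(h + h\right) \left(s + 4\right)\right) \left(- \frac{4}{5} - \frac{2 h}{5}\right) = \left(h + 2 h \left(4 + s\right)\right) \left(- \frac{4}{5} - \frac{2 h}{5}\right) = \left(- \frac{4}{5} - \frac{2 h}{5}\right) \left(h + 2 h \left(4 + s\right)\right)$)
$\frac{1687 + 793}{\left(-535 + v{\left(-13,\left(-3\right) 11 \right)}\right) + 3749} = \frac{1687 + 793}{\left(-535 - - \frac{26 \left(2 - 13\right) \left(9 + 2 \left(\left(-3\right) 11\right)\right)}{5}\right) + 3749} = \frac{2480}{\left(-535 - \left(- \frac{26}{5}\right) \left(-11\right) \left(9 + 2 \left(-33\right)\right)\right) + 3749} = \frac{2480}{\left(-535 - \left(- \frac{26}{5}\right) \left(-11\right) \left(9 - 66\right)\right) + 3749} = \frac{2480}{\left(-535 - \left(- \frac{26}{5}\right) \left(-11\right) \left(-57\right)\right) + 3749} = \frac{2480}{\left(-535 + \frac{16302}{5}\right) + 3749} = \frac{2480}{\frac{13627}{5} + 3749} = \frac{2480}{\frac{32372}{5}} = 2480 \cdot \frac{5}{32372} = \frac{3100}{8093}$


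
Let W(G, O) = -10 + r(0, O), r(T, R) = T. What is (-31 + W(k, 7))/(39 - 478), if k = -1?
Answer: 41/439 ≈ 0.093394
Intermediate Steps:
W(G, O) = -10 (W(G, O) = -10 + 0 = -10)
(-31 + W(k, 7))/(39 - 478) = (-31 - 10)/(39 - 478) = -41/(-439) = -41*(-1/439) = 41/439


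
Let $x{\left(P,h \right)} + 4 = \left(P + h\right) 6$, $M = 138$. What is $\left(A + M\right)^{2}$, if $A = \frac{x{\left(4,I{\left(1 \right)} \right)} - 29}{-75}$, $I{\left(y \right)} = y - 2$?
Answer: $\frac{477481}{25} \approx 19099.0$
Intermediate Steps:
$I{\left(y \right)} = -2 + y$
$x{\left(P,h \right)} = -4 + 6 P + 6 h$ ($x{\left(P,h \right)} = -4 + \left(P + h\right) 6 = -4 + \left(6 P + 6 h\right) = -4 + 6 P + 6 h$)
$A = \frac{1}{5}$ ($A = \frac{\left(-4 + 6 \cdot 4 + 6 \left(-2 + 1\right)\right) - 29}{-75} = \left(\left(-4 + 24 + 6 \left(-1\right)\right) - 29\right) \left(- \frac{1}{75}\right) = \left(\left(-4 + 24 - 6\right) - 29\right) \left(- \frac{1}{75}\right) = \left(14 - 29\right) \left(- \frac{1}{75}\right) = \left(-15\right) \left(- \frac{1}{75}\right) = \frac{1}{5} \approx 0.2$)
$\left(A + M\right)^{2} = \left(\frac{1}{5} + 138\right)^{2} = \left(\frac{691}{5}\right)^{2} = \frac{477481}{25}$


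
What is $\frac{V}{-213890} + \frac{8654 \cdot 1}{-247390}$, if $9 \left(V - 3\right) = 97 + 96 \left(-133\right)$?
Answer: $- \frac{676551869}{23811411195} \approx -0.028413$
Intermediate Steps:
$V = - \frac{12644}{9}$ ($V = 3 + \frac{97 + 96 \left(-133\right)}{9} = 3 + \frac{97 - 12768}{9} = 3 + \frac{1}{9} \left(-12671\right) = 3 - \frac{12671}{9} = - \frac{12644}{9} \approx -1404.9$)
$\frac{V}{-213890} + \frac{8654 \cdot 1}{-247390} = - \frac{12644}{9 \left(-213890\right)} + \frac{8654 \cdot 1}{-247390} = \left(- \frac{12644}{9}\right) \left(- \frac{1}{213890}\right) + 8654 \left(- \frac{1}{247390}\right) = \frac{6322}{962505} - \frac{4327}{123695} = - \frac{676551869}{23811411195}$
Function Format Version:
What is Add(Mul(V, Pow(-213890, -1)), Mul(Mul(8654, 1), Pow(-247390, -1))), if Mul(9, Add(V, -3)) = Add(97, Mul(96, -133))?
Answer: Rational(-676551869, 23811411195) ≈ -0.028413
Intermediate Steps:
V = Rational(-12644, 9) (V = Add(3, Mul(Rational(1, 9), Add(97, Mul(96, -133)))) = Add(3, Mul(Rational(1, 9), Add(97, -12768))) = Add(3, Mul(Rational(1, 9), -12671)) = Add(3, Rational(-12671, 9)) = Rational(-12644, 9) ≈ -1404.9)
Add(Mul(V, Pow(-213890, -1)), Mul(Mul(8654, 1), Pow(-247390, -1))) = Add(Mul(Rational(-12644, 9), Pow(-213890, -1)), Mul(Mul(8654, 1), Pow(-247390, -1))) = Add(Mul(Rational(-12644, 9), Rational(-1, 213890)), Mul(8654, Rational(-1, 247390))) = Add(Rational(6322, 962505), Rational(-4327, 123695)) = Rational(-676551869, 23811411195)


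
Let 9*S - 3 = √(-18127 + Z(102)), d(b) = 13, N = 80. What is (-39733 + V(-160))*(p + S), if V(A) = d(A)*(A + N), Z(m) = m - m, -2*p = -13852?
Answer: -282407389 - 13591*I*√18127/3 ≈ -2.8241e+8 - 6.0995e+5*I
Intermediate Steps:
p = 6926 (p = -½*(-13852) = 6926)
Z(m) = 0
V(A) = 1040 + 13*A (V(A) = 13*(A + 80) = 13*(80 + A) = 1040 + 13*A)
S = ⅓ + I*√18127/9 (S = ⅓ + √(-18127 + 0)/9 = ⅓ + √(-18127)/9 = ⅓ + (I*√18127)/9 = ⅓ + I*√18127/9 ≈ 0.33333 + 14.96*I)
(-39733 + V(-160))*(p + S) = (-39733 + (1040 + 13*(-160)))*(6926 + (⅓ + I*√18127/9)) = (-39733 + (1040 - 2080))*(20779/3 + I*√18127/9) = (-39733 - 1040)*(20779/3 + I*√18127/9) = -40773*(20779/3 + I*√18127/9) = -282407389 - 13591*I*√18127/3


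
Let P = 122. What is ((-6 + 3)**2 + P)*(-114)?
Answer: -14934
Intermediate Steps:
((-6 + 3)**2 + P)*(-114) = ((-6 + 3)**2 + 122)*(-114) = ((-3)**2 + 122)*(-114) = (9 + 122)*(-114) = 131*(-114) = -14934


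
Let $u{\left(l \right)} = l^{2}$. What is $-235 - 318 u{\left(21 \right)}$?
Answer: $-140473$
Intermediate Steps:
$-235 - 318 u{\left(21 \right)} = -235 - 318 \cdot 21^{2} = -235 - 140238 = -140473$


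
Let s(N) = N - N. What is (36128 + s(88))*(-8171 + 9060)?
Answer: 32117792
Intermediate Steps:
s(N) = 0
(36128 + s(88))*(-8171 + 9060) = (36128 + 0)*(-8171 + 9060) = 36128*889 = 32117792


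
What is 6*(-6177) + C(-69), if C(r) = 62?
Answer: -37000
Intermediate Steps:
6*(-6177) + C(-69) = 6*(-6177) + 62 = -37062 + 62 = -37000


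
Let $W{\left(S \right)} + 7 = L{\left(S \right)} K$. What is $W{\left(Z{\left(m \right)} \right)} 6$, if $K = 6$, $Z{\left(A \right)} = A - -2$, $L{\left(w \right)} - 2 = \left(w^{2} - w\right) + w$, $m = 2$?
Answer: $606$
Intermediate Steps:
$L{\left(w \right)} = 2 + w^{2}$ ($L{\left(w \right)} = 2 + \left(\left(w^{2} - w\right) + w\right) = 2 + w^{2}$)
$Z{\left(A \right)} = 2 + A$ ($Z{\left(A \right)} = A + 2 = 2 + A$)
$W{\left(S \right)} = 5 + 6 S^{2}$ ($W{\left(S \right)} = -7 + \left(2 + S^{2}\right) 6 = -7 + \left(12 + 6 S^{2}\right) = 5 + 6 S^{2}$)
$W{\left(Z{\left(m \right)} \right)} 6 = \left(5 + 6 \left(2 + 2\right)^{2}\right) 6 = \left(5 + 6 \cdot 4^{2}\right) 6 = \left(5 + 6 \cdot 16\right) 6 = \left(5 + 96\right) 6 = 101 \cdot 6 = 606$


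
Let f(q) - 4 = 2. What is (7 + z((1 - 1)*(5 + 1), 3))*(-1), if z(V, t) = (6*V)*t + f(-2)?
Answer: -13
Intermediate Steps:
f(q) = 6 (f(q) = 4 + 2 = 6)
z(V, t) = 6 + 6*V*t (z(V, t) = (6*V)*t + 6 = 6*V*t + 6 = 6 + 6*V*t)
(7 + z((1 - 1)*(5 + 1), 3))*(-1) = (7 + (6 + 6*((1 - 1)*(5 + 1))*3))*(-1) = (7 + (6 + 6*(0*6)*3))*(-1) = (7 + (6 + 6*0*3))*(-1) = (7 + (6 + 0))*(-1) = (7 + 6)*(-1) = 13*(-1) = -13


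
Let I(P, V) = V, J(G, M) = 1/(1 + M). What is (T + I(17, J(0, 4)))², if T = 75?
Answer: 141376/25 ≈ 5655.0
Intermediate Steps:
(T + I(17, J(0, 4)))² = (75 + 1/(1 + 4))² = (75 + 1/5)² = (75 + ⅕)² = (376/5)² = 141376/25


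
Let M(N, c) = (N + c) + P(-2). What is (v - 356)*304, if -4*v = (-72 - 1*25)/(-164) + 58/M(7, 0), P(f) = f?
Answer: -22375863/205 ≈ -1.0915e+5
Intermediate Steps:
M(N, c) = -2 + N + c (M(N, c) = (N + c) - 2 = -2 + N + c)
v = -9997/3280 (v = -((-72 - 1*25)/(-164) + 58/(-2 + 7 + 0))/4 = -((-72 - 25)*(-1/164) + 58/5)/4 = -(-97*(-1/164) + 58*(⅕))/4 = -(97/164 + 58/5)/4 = -¼*9997/820 = -9997/3280 ≈ -3.0479)
(v - 356)*304 = (-9997/3280 - 356)*304 = -1177677/3280*304 = -22375863/205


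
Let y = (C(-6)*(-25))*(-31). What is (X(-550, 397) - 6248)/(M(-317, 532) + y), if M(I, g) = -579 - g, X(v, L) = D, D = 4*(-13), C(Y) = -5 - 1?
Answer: 900/823 ≈ 1.0936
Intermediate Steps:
C(Y) = -6
y = -4650 (y = -6*(-25)*(-31) = 150*(-31) = -4650)
D = -52
X(v, L) = -52
(X(-550, 397) - 6248)/(M(-317, 532) + y) = (-52 - 6248)/((-579 - 1*532) - 4650) = -6300/((-579 - 532) - 4650) = -6300/(-1111 - 4650) = -6300/(-5761) = -6300*(-1/5761) = 900/823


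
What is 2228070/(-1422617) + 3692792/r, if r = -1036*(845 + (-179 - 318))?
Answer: -108155541029/9158808246 ≈ -11.809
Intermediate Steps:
r = -360528 (r = -1036*(845 - 497) = -1036*348 = -360528)
2228070/(-1422617) + 3692792/r = 2228070/(-1422617) + 3692792/(-360528) = 2228070*(-1/1422617) + 3692792*(-1/360528) = -2228070/1422617 - 461599/45066 = -108155541029/9158808246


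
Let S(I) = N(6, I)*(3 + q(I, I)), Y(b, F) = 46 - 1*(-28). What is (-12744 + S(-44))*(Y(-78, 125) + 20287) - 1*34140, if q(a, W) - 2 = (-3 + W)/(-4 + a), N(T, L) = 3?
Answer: -4146391977/16 ≈ -2.5915e+8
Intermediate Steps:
Y(b, F) = 74 (Y(b, F) = 46 + 28 = 74)
q(a, W) = 2 + (-3 + W)/(-4 + a)
S(I) = 9 + 3*(-11 + 3*I)/(-4 + I) (S(I) = 3*(3 + (-11 + I + 2*I)/(-4 + I)) = 3*(3 + (-11 + 3*I)/(-4 + I)) = 9 + 3*(-11 + 3*I)/(-4 + I))
(-12744 + S(-44))*(Y(-78, 125) + 20287) - 1*34140 = (-12744 + 3*(-23 + 6*(-44))/(-4 - 44))*(74 + 20287) - 1*34140 = (-12744 + 3*(-23 - 264)/(-48))*20361 - 34140 = (-12744 + 3*(-1/48)*(-287))*20361 - 34140 = (-12744 + 287/16)*20361 - 34140 = -203617/16*20361 - 34140 = -4145845737/16 - 34140 = -4146391977/16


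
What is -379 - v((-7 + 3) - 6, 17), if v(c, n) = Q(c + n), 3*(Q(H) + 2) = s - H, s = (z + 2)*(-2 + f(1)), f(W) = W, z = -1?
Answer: -1123/3 ≈ -374.33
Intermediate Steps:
s = -1 (s = (-1 + 2)*(-2 + 1) = 1*(-1) = -1)
Q(H) = -7/3 - H/3 (Q(H) = -2 + (-1 - H)/3 = -2 + (-1/3 - H/3) = -7/3 - H/3)
v(c, n) = -7/3 - c/3 - n/3 (v(c, n) = -7/3 - (c + n)/3 = -7/3 + (-c/3 - n/3) = -7/3 - c/3 - n/3)
-379 - v((-7 + 3) - 6, 17) = -379 - (-7/3 - ((-7 + 3) - 6)/3 - 1/3*17) = -379 - (-7/3 - (-4 - 6)/3 - 17/3) = -379 - (-7/3 - 1/3*(-10) - 17/3) = -379 - (-7/3 + 10/3 - 17/3) = -379 - 1*(-14/3) = -379 + 14/3 = -1123/3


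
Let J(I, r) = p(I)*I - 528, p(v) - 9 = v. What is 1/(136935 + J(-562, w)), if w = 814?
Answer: 1/447193 ≈ 2.2362e-6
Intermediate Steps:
p(v) = 9 + v
J(I, r) = -528 + I*(9 + I) (J(I, r) = (9 + I)*I - 528 = I*(9 + I) - 528 = -528 + I*(9 + I))
1/(136935 + J(-562, w)) = 1/(136935 + (-528 - 562*(9 - 562))) = 1/(136935 + (-528 - 562*(-553))) = 1/(136935 + (-528 + 310786)) = 1/(136935 + 310258) = 1/447193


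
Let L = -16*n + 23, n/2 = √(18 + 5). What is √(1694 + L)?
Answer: √(1717 - 32*√23) ≈ 39.542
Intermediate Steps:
n = 2*√23 (n = 2*√(18 + 5) = 2*√23 ≈ 9.5917)
L = 23 - 32*√23 (L = -32*√23 + 23 = 23 - 32*√23 ≈ -130.47)
√(1694 + L) = √(1694 + (23 - 32*√23)) = √(1717 - 32*√23)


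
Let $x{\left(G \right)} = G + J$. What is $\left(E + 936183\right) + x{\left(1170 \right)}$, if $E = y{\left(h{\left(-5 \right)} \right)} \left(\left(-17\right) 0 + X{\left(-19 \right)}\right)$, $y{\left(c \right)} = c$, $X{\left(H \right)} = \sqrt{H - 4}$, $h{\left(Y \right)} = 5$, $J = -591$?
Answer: $936762 + 5 i \sqrt{23} \approx 9.3676 \cdot 10^{5} + 23.979 i$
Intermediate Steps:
$x{\left(G \right)} = -591 + G$ ($x{\left(G \right)} = G - 591 = -591 + G$)
$X{\left(H \right)} = \sqrt{-4 + H}$
$E = 5 i \sqrt{23}$ ($E = 5 \left(\left(-17\right) 0 + \sqrt{-4 - 19}\right) = 5 \left(0 + \sqrt{-23}\right) = 5 \left(0 + i \sqrt{23}\right) = 5 i \sqrt{23} \approx 23.979 i$)
$\left(E + 936183\right) + x{\left(1170 \right)} = \left(5 i \sqrt{23} + 936183\right) + \left(-591 + 1170\right) = \left(936183 + 5 i \sqrt{23}\right) + 579 = 936762 + 5 i \sqrt{23}$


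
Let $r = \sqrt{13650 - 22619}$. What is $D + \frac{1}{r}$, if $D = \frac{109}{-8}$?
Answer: $- \frac{109}{8} - \frac{i \sqrt{8969}}{8969} \approx -13.625 - 0.010559 i$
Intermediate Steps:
$r = i \sqrt{8969}$ ($r = \sqrt{-8969} = i \sqrt{8969} \approx 94.705 i$)
$D = - \frac{109}{8}$ ($D = 109 \left(- \frac{1}{8}\right) = - \frac{109}{8} \approx -13.625$)
$D + \frac{1}{r} = - \frac{109}{8} + \frac{1}{i \sqrt{8969}} = - \frac{109}{8} - \frac{i \sqrt{8969}}{8969}$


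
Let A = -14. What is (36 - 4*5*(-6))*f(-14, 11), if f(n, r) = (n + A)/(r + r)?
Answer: -2184/11 ≈ -198.55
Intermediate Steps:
f(n, r) = (-14 + n)/(2*r) (f(n, r) = (n - 14)/(r + r) = (-14 + n)/((2*r)) = (-14 + n)*(1/(2*r)) = (-14 + n)/(2*r))
(36 - 4*5*(-6))*f(-14, 11) = (36 - 4*5*(-6))*((½)*(-14 - 14)/11) = (36 - 20*(-6))*((½)*(1/11)*(-28)) = (36 + 120)*(-14/11) = 156*(-14/11) = -2184/11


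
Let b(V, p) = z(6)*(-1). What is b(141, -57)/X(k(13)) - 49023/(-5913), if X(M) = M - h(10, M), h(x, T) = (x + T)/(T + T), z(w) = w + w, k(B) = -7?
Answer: 627841/62415 ≈ 10.059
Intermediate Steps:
z(w) = 2*w
b(V, p) = -12 (b(V, p) = (2*6)*(-1) = 12*(-1) = -12)
h(x, T) = (T + x)/(2*T) (h(x, T) = (T + x)/((2*T)) = (T + x)*(1/(2*T)) = (T + x)/(2*T))
X(M) = M - (10 + M)/(2*M) (X(M) = M - (M + 10)/(2*M) = M - (10 + M)/(2*M))
b(141, -57)/X(k(13)) - 49023/(-5913) = -12/(-½ - 7 - 5/(-7)) - 49023/(-5913) = -12/(-½ - 7 - 5*(-⅐)) - 49023*(-1/5913) = -12/(-½ - 7 + 5/7) + 5447/657 = -12/(-95/14) + 5447/657 = -12*(-14/95) + 5447/657 = 168/95 + 5447/657 = 627841/62415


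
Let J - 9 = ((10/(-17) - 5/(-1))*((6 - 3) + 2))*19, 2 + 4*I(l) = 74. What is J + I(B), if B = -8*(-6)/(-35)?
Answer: 7584/17 ≈ 446.12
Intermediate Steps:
B = -48/35 (B = 48*(-1/35) = -48/35 ≈ -1.3714)
I(l) = 18 (I(l) = -1/2 + (1/4)*74 = -1/2 + 37/2 = 18)
J = 7278/17 (J = 9 + ((10/(-17) - 5/(-1))*((6 - 3) + 2))*19 = 9 + ((10*(-1/17) - 5*(-1))*(3 + 2))*19 = 9 + ((-10/17 + 5)*5)*19 = 9 + ((75/17)*5)*19 = 9 + (375/17)*19 = 9 + 7125/17 = 7278/17 ≈ 428.12)
J + I(B) = 7278/17 + 18 = 7584/17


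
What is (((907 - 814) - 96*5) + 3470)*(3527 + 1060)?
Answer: 14141721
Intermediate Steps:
(((907 - 814) - 96*5) + 3470)*(3527 + 1060) = ((93 - 480) + 3470)*4587 = (-387 + 3470)*4587 = 3083*4587 = 14141721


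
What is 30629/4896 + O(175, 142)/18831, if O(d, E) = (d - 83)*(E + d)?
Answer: 239853881/30732192 ≈ 7.8046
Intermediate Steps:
O(d, E) = (-83 + d)*(E + d)
30629/4896 + O(175, 142)/18831 = 30629/4896 + (175² - 83*142 - 83*175 + 142*175)/18831 = 30629*(1/4896) + (30625 - 11786 - 14525 + 24850)*(1/18831) = 30629/4896 + 29164*(1/18831) = 30629/4896 + 29164/18831 = 239853881/30732192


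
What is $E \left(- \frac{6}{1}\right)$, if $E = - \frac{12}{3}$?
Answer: $24$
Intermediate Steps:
$E = -4$ ($E = \left(-12\right) \frac{1}{3} = -4$)
$E \left(- \frac{6}{1}\right) = - 4 \left(- \frac{6}{1}\right) = - 4 \left(- 6 \cdot 1\right) = - 4 \left(\left(-1\right) 6\right) = \left(-4\right) \left(-6\right) = 24$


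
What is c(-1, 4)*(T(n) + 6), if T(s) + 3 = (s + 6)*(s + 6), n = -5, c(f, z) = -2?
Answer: -8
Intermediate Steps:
T(s) = -3 + (6 + s)² (T(s) = -3 + (s + 6)*(s + 6) = -3 + (6 + s)*(6 + s) = -3 + (6 + s)²)
c(-1, 4)*(T(n) + 6) = -2*((-3 + (6 - 5)²) + 6) = -2*((-3 + 1²) + 6) = -2*((-3 + 1) + 6) = -2*(-2 + 6) = -2*4 = -8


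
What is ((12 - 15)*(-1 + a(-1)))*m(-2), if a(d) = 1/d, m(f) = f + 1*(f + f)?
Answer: -36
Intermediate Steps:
m(f) = 3*f (m(f) = f + 1*(2*f) = f + 2*f = 3*f)
((12 - 15)*(-1 + a(-1)))*m(-2) = ((12 - 15)*(-1 + 1/(-1)))*(3*(-2)) = -3*(-1 - 1)*(-6) = -3*(-2)*(-6) = 6*(-6) = -36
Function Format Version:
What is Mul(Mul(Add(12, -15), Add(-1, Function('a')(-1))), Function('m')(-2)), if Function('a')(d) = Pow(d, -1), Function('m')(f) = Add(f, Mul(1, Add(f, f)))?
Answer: -36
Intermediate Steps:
Function('m')(f) = Mul(3, f) (Function('m')(f) = Add(f, Mul(1, Mul(2, f))) = Add(f, Mul(2, f)) = Mul(3, f))
Mul(Mul(Add(12, -15), Add(-1, Function('a')(-1))), Function('m')(-2)) = Mul(Mul(Add(12, -15), Add(-1, Pow(-1, -1))), Mul(3, -2)) = Mul(Mul(-3, Add(-1, -1)), -6) = Mul(Mul(-3, -2), -6) = Mul(6, -6) = -36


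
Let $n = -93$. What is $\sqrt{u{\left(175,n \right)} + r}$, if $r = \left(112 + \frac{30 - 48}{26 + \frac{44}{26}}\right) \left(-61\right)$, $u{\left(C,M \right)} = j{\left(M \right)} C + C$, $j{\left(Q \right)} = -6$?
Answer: $\frac{i \sqrt{766735}}{10} \approx 87.563 i$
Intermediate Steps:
$u{\left(C,M \right)} = - 5 C$ ($u{\left(C,M \right)} = - 6 C + C = - 5 C$)
$r = - \frac{135847}{20}$ ($r = \left(112 - \frac{18}{26 + 44 \cdot \frac{1}{26}}\right) \left(-61\right) = \left(112 - \frac{18}{26 + \frac{22}{13}}\right) \left(-61\right) = \left(112 - \frac{18}{\frac{360}{13}}\right) \left(-61\right) = \left(112 - \frac{13}{20}\right) \left(-61\right) = \frac{2227}{20} \left(-61\right) = - \frac{135847}{20} \approx -6792.4$)
$\sqrt{u{\left(175,n \right)} + r} = \sqrt{\left(-5\right) 175 - \frac{135847}{20}} = \sqrt{-875 - \frac{135847}{20}} = \sqrt{- \frac{153347}{20}} = \frac{i \sqrt{766735}}{10}$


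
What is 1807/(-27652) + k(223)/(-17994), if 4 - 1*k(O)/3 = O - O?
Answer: -5474497/82928348 ≈ -0.066015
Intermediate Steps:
k(O) = 12 (k(O) = 12 - 3*(O - O) = 12 - 3*0 = 12 + 0 = 12)
1807/(-27652) + k(223)/(-17994) = 1807/(-27652) + 12/(-17994) = 1807*(-1/27652) + 12*(-1/17994) = -1807/27652 - 2/2999 = -5474497/82928348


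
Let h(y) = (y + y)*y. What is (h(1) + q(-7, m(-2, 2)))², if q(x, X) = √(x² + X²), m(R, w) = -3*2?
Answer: (2 + √85)² ≈ 125.88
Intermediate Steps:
m(R, w) = -6
h(y) = 2*y² (h(y) = (2*y)*y = 2*y²)
q(x, X) = √(X² + x²)
(h(1) + q(-7, m(-2, 2)))² = (2*1² + √((-6)² + (-7)²))² = (2*1 + √(36 + 49))² = (2 + √85)²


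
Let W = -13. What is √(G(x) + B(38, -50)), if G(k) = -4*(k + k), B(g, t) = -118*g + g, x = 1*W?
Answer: I*√4342 ≈ 65.894*I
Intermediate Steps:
x = -13 (x = 1*(-13) = -13)
B(g, t) = -117*g
G(k) = -8*k
√(G(x) + B(38, -50)) = √(-8*(-13) - 117*38) = √(104 - 4446) = √(-4342) = I*√4342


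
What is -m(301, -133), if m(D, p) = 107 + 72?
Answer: -179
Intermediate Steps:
m(D, p) = 179
-m(301, -133) = -1*179 = -179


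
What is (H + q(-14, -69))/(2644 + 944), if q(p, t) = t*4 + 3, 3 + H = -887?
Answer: -1163/3588 ≈ -0.32414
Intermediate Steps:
H = -890 (H = -3 - 887 = -890)
q(p, t) = 3 + 4*t (q(p, t) = 4*t + 3 = 3 + 4*t)
(H + q(-14, -69))/(2644 + 944) = (-890 + (3 + 4*(-69)))/(2644 + 944) = (-890 + (3 - 276))/3588 = (-890 - 273)*(1/3588) = -1163*1/3588 = -1163/3588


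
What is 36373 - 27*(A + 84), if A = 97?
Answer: 31486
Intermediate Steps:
36373 - 27*(A + 84) = 36373 - 27*(97 + 84) = 36373 - 27*181 = 36373 - 1*4887 = 36373 - 4887 = 31486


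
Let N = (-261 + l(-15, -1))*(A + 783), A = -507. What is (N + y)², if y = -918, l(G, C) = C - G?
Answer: 4773428100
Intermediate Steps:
N = -68172 (N = (-261 + (-1 - 1*(-15)))*(-507 + 783) = (-261 + (-1 + 15))*276 = (-261 + 14)*276 = -247*276 = -68172)
(N + y)² = (-68172 - 918)² = (-69090)² = 4773428100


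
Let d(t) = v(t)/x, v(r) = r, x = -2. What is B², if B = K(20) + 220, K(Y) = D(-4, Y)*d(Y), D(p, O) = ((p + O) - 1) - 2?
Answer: 8100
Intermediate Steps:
d(t) = -t/2 (d(t) = t/(-2) = t*(-½) = -t/2)
D(p, O) = -3 + O + p (D(p, O) = ((O + p) - 1) - 2 = (-1 + O + p) - 2 = -3 + O + p)
K(Y) = -Y*(-7 + Y)/2 (K(Y) = (-3 + Y - 4)*(-Y/2) = (-7 + Y)*(-Y/2) = -Y*(-7 + Y)/2)
B = 90 (B = (½)*20*(7 - 1*20) + 220 = (½)*20*(7 - 20) + 220 = (½)*20*(-13) + 220 = -130 + 220 = 90)
B² = 90² = 8100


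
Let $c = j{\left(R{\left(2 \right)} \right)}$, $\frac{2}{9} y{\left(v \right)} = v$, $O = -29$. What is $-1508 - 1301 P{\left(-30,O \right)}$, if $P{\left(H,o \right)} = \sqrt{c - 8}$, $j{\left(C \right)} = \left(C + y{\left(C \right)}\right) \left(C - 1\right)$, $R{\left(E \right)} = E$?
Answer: $-1508 - 1301 \sqrt{3} \approx -3761.4$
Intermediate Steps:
$y{\left(v \right)} = \frac{9 v}{2}$
$j{\left(C \right)} = \frac{11 C \left(-1 + C\right)}{2}$ ($j{\left(C \right)} = \left(C + \frac{9 C}{2}\right) \left(C - 1\right) = \frac{11 C}{2} \left(-1 + C\right) = \frac{11 C \left(-1 + C\right)}{2}$)
$c = 11$ ($c = \frac{11}{2} \cdot 2 \left(-1 + 2\right) = \frac{11}{2} \cdot 2 \cdot 1 = 11$)
$P{\left(H,o \right)} = \sqrt{3}$ ($P{\left(H,o \right)} = \sqrt{11 - 8} = \sqrt{3}$)
$-1508 - 1301 P{\left(-30,O \right)} = -1508 - 1301 \sqrt{3}$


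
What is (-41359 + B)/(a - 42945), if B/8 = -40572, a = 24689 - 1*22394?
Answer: 73187/8130 ≈ 9.0021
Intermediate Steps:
a = 2295 (a = 24689 - 22394 = 2295)
B = -324576 (B = 8*(-40572) = -324576)
(-41359 + B)/(a - 42945) = (-41359 - 324576)/(2295 - 42945) = -365935/(-40650) = -365935*(-1/40650) = 73187/8130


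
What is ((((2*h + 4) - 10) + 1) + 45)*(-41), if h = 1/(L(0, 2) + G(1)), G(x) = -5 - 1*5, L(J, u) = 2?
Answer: -6519/4 ≈ -1629.8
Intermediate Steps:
G(x) = -10 (G(x) = -5 - 5 = -10)
h = -⅛ (h = 1/(2 - 10) = 1/(-8) = -⅛ ≈ -0.12500)
((((2*h + 4) - 10) + 1) + 45)*(-41) = ((((2*(-⅛) + 4) - 10) + 1) + 45)*(-41) = ((((-¼ + 4) - 10) + 1) + 45)*(-41) = (((15/4 - 10) + 1) + 45)*(-41) = ((-25/4 + 1) + 45)*(-41) = (-21/4 + 45)*(-41) = (159/4)*(-41) = -6519/4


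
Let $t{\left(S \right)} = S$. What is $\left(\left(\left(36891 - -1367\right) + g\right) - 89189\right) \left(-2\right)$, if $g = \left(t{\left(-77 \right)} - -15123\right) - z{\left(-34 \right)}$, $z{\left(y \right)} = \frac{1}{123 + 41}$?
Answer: $\frac{5885141}{82} \approx 71770.0$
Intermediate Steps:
$z{\left(y \right)} = \frac{1}{164}$
$g = \frac{2467543}{164}$ ($g = \left(-77 - -15123\right) - \frac{1}{164} = \left(-77 + 15123\right) - \frac{1}{164} = 15046 - \frac{1}{164} = \frac{2467543}{164} \approx 15046.0$)
$\left(\left(\left(36891 - -1367\right) + g\right) - 89189\right) \left(-2\right) = \left(\left(\left(36891 - -1367\right) + \frac{2467543}{164}\right) - 89189\right) \left(-2\right) = \left(\left(\left(36891 + 1367\right) + \frac{2467543}{164}\right) - 89189\right) \left(-2\right) = \left(\left(38258 + \frac{2467543}{164}\right) - 89189\right) \left(-2\right) = \left(\frac{8741855}{164} - 89189\right) \left(-2\right) = \left(- \frac{5885141}{164}\right) \left(-2\right) = \frac{5885141}{82}$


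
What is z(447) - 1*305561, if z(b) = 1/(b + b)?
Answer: -273171533/894 ≈ -3.0556e+5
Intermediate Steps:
z(b) = 1/(2*b)
z(447) - 1*305561 = (½)/447 - 1*305561 = (½)*(1/447) - 305561 = 1/894 - 305561 = -273171533/894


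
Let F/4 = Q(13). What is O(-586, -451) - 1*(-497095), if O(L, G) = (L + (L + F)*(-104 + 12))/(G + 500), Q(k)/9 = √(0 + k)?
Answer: 3487283/7 - 3312*√13/49 ≈ 4.9794e+5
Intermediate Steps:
Q(k) = 9*√k (Q(k) = 9*√(0 + k) = 9*√k)
F = 36*√13 (F = 4*(9*√13) = 36*√13 ≈ 129.80)
O(L, G) = (-3312*√13 - 91*L)/(500 + G) (O(L, G) = (L + (L + 36*√13)*(-104 + 12))/(G + 500) = (L + (L + 36*√13)*(-92))/(500 + G) = (L + (-3312*√13 - 92*L))/(500 + G) = (-3312*√13 - 91*L)/(500 + G))
O(-586, -451) - 1*(-497095) = (-3312*√13 - 91*(-586))/(500 - 451) - 1*(-497095) = (-3312*√13 + 53326)/49 + 497095 = (53326 - 3312*√13)/49 + 497095 = (7618/7 - 3312*√13/49) + 497095 = 3487283/7 - 3312*√13/49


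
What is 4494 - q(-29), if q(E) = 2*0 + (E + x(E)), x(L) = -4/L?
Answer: 131163/29 ≈ 4522.9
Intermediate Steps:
q(E) = E - 4/E (q(E) = 2*0 + (E - 4/E) = 0 + (E - 4/E) = E - 4/E)
4494 - q(-29) = 4494 - (-29 - 4/(-29)) = 4494 - (-29 - 4*(-1/29)) = 4494 - (-29 + 4/29) = 4494 - 1*(-837/29) = 4494 + 837/29 = 131163/29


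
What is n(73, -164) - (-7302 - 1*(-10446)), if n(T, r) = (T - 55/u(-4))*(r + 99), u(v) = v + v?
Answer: -66687/8 ≈ -8335.9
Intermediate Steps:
u(v) = 2*v
n(T, r) = (99 + r)*(55/8 + T) (n(T, r) = (T - 55/(2*(-4)))*(r + 99) = (T - 55/(-8))*(99 + r) = (T - 55*(-⅛))*(99 + r) = (T + 55/8)*(99 + r) = (55/8 + T)*(99 + r) = (99 + r)*(55/8 + T))
n(73, -164) - (-7302 - 1*(-10446)) = (5445/8 + (55/8)*(-164) + 73*(99 - 164)) - (-7302 - 1*(-10446)) = (5445/8 - 2255/2 + 73*(-65)) - (-7302 + 10446) = (5445/8 - 2255/2 - 4745) - 1*3144 = -41535/8 - 3144 = -66687/8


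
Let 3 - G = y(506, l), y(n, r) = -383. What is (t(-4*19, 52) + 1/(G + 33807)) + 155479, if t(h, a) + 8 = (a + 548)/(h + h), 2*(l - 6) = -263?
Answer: 101001813701/649667 ≈ 1.5547e+5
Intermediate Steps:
l = -251/2 (l = 6 + (½)*(-263) = 6 - 263/2 = -251/2 ≈ -125.50)
G = 386 (G = 3 - 1*(-383) = 3 + 383 = 386)
t(h, a) = -8 + (548 + a)/(2*h) (t(h, a) = -8 + (a + 548)/(h + h) = -8 + (548 + a)/((2*h)) = -8 + (548 + a)*(1/(2*h)) = -8 + (548 + a)/(2*h))
(t(-4*19, 52) + 1/(G + 33807)) + 155479 = ((548 + 52 - (-64)*19)/(2*((-4*19))) + 1/(386 + 33807)) + 155479 = ((½)*(548 + 52 - 16*(-76))/(-76) + 1/34193) + 155479 = ((½)*(-1/76)*(548 + 52 + 1216) + 1/34193) + 155479 = ((½)*(-1/76)*1816 + 1/34193) + 155479 = (-227/19 + 1/34193) + 155479 = -7761792/649667 + 155479 = 101001813701/649667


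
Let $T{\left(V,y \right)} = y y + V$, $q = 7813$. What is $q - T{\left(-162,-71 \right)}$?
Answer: $2934$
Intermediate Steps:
$T{\left(V,y \right)} = V + y^{2}$ ($T{\left(V,y \right)} = y^{2} + V = V + y^{2}$)
$q - T{\left(-162,-71 \right)} = 7813 - \left(-162 + \left(-71\right)^{2}\right) = 7813 - \left(-162 + 5041\right) = 7813 - 4879 = 2934$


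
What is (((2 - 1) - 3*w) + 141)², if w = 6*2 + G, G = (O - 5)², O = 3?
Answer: 8836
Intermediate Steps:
G = 4 (G = (3 - 5)² = (-2)² = 4)
w = 16 (w = 6*2 + 4 = 12 + 4 = 16)
(((2 - 1) - 3*w) + 141)² = (((2 - 1) - 3*16) + 141)² = ((1 - 48) + 141)² = (-47 + 141)² = 94² = 8836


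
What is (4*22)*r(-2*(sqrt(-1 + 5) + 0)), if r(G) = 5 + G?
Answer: 88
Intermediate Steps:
(4*22)*r(-2*(sqrt(-1 + 5) + 0)) = (4*22)*(5 - 2*(sqrt(-1 + 5) + 0)) = 88*(5 - 2*(sqrt(4) + 0)) = 88*(5 - 2*(2 + 0)) = 88*(5 - 2*2) = 88*(5 - 4) = 88*1 = 88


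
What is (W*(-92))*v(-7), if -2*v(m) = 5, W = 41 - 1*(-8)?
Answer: 11270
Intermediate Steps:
W = 49 (W = 41 + 8 = 49)
v(m) = -5/2 (v(m) = -½*5 = -5/2)
(W*(-92))*v(-7) = (49*(-92))*(-5/2) = -4508*(-5/2) = 11270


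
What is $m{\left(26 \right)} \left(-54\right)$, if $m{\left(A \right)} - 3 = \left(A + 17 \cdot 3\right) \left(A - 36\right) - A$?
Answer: $42822$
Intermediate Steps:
$m{\left(A \right)} = 3 - A + \left(-36 + A\right) \left(51 + A\right)$ ($m{\left(A \right)} = 3 - \left(A - \left(A + 17 \cdot 3\right) \left(A - 36\right)\right) = 3 - \left(A - \left(A + 51\right) \left(-36 + A\right)\right) = 3 - \left(A - \left(51 + A\right) \left(-36 + A\right)\right) = 3 - \left(A - \left(-36 + A\right) \left(51 + A\right)\right) = 3 - A + \left(-36 + A\right) \left(51 + A\right)$)
$m{\left(26 \right)} \left(-54\right) = \left(-1833 + 26^{2} + 14 \cdot 26\right) \left(-54\right) = \left(-1833 + 676 + 364\right) \left(-54\right) = \left(-793\right) \left(-54\right) = 42822$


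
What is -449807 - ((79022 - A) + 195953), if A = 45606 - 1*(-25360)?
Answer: -653816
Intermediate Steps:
A = 70966 (A = 45606 + 25360 = 70966)
-449807 - ((79022 - A) + 195953) = -449807 - ((79022 - 1*70966) + 195953) = -449807 - ((79022 - 70966) + 195953) = -449807 - (8056 + 195953) = -449807 - 1*204009 = -449807 - 204009 = -653816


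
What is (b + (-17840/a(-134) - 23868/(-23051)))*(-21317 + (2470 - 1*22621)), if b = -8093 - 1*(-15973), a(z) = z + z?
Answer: -72713620100224/220631 ≈ -3.2957e+8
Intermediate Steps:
a(z) = 2*z
b = 7880 (b = -8093 + 15973 = 7880)
(b + (-17840/a(-134) - 23868/(-23051)))*(-21317 + (2470 - 1*22621)) = (7880 + (-17840/(2*(-134)) - 23868/(-23051)))*(-21317 + (2470 - 1*22621)) = (7880 + (-17840/(-268) - 23868*(-1/23051)))*(-21317 + (2470 - 22621)) = (7880 + (-17840*(-1/268) + 23868/23051))*(-21317 - 20151) = (7880 + (4460/67 + 23868/23051))*(-41468) = (7880 + 104406616/1544417)*(-41468) = (12274412576/1544417)*(-41468) = -72713620100224/220631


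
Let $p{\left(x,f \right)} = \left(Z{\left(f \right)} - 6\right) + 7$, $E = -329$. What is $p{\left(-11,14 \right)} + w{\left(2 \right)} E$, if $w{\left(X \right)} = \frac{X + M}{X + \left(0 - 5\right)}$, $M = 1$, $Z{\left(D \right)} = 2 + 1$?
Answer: $333$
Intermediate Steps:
$Z{\left(D \right)} = 3$
$w{\left(X \right)} = \frac{1 + X}{-5 + X}$ ($w{\left(X \right)} = \frac{X + 1}{X + \left(0 - 5\right)} = \frac{1 + X}{X + \left(0 - 5\right)} = \frac{1 + X}{X - 5} = \frac{1 + X}{-5 + X}$)
$p{\left(x,f \right)} = 4$ ($p{\left(x,f \right)} = \left(3 - 6\right) + 7 = -3 + 7 = 4$)
$p{\left(-11,14 \right)} + w{\left(2 \right)} E = 4 + \frac{1 + 2}{-5 + 2} \left(-329\right) = 4 + \frac{1}{-3} \cdot 3 \left(-329\right) = 4 + \left(- \frac{1}{3}\right) 3 \left(-329\right) = 4 - -329 = 4 + 329 = 333$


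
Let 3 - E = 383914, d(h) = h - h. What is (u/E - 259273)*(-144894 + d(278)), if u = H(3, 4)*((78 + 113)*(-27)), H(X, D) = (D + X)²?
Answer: 14422387106024940/383911 ≈ 3.7567e+10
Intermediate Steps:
d(h) = 0
E = -383911 (E = 3 - 1*383914 = 3 - 383914 = -383911)
u = -252693 (u = (4 + 3)²*((78 + 113)*(-27)) = 7²*(191*(-27)) = 49*(-5157) = -252693)
(u/E - 259273)*(-144894 + d(278)) = (-252693/(-383911) - 259273)*(-144894 + 0) = (-252693*(-1/383911) - 259273)*(-144894) = (252693/383911 - 259273)*(-144894) = -99537504010/383911*(-144894) = 14422387106024940/383911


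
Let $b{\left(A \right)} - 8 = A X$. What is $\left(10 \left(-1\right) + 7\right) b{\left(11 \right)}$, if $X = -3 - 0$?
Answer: $75$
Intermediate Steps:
$X = -3$ ($X = -3 + 0 = -3$)
$b{\left(A \right)} = 8 - 3 A$ ($b{\left(A \right)} = 8 + A \left(-3\right) = 8 - 3 A$)
$\left(10 \left(-1\right) + 7\right) b{\left(11 \right)} = \left(10 \left(-1\right) + 7\right) \left(8 - 33\right) = \left(-10 + 7\right) \left(8 - 33\right) = \left(-3\right) \left(-25\right) = 75$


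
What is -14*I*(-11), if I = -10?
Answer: -1540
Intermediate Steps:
-14*I*(-11) = -14*(-10)*(-11) = 140*(-11) = -1540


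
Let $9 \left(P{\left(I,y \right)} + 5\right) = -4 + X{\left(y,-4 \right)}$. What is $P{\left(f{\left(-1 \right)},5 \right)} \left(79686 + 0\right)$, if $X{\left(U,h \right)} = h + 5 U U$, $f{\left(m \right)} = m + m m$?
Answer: $637488$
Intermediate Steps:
$f{\left(m \right)} = m + m^{2}$
$X{\left(U,h \right)} = h + 5 U^{2}$
$P{\left(I,y \right)} = - \frac{53}{9} + \frac{5 y^{2}}{9}$ ($P{\left(I,y \right)} = -5 + \frac{-4 + \left(-4 + 5 y^{2}\right)}{9} = -5 + \frac{-8 + 5 y^{2}}{9} = -5 + \left(- \frac{8}{9} + \frac{5 y^{2}}{9}\right) = - \frac{53}{9} + \frac{5 y^{2}}{9}$)
$P{\left(f{\left(-1 \right)},5 \right)} \left(79686 + 0\right) = \left(- \frac{53}{9} + \frac{5 \cdot 5^{2}}{9}\right) \left(79686 + 0\right) = \left(- \frac{53}{9} + \frac{5}{9} \cdot 25\right) 79686 = \left(- \frac{53}{9} + \frac{125}{9}\right) 79686 = 8 \cdot 79686 = 637488$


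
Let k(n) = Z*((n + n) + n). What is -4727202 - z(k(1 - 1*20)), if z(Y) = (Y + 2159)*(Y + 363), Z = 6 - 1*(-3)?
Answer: -4480302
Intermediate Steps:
Z = 9 (Z = 6 + 3 = 9)
k(n) = 27*n (k(n) = 9*((n + n) + n) = 9*(2*n + n) = 9*(3*n) = 27*n)
z(Y) = (363 + Y)*(2159 + Y) (z(Y) = (2159 + Y)*(363 + Y) = (363 + Y)*(2159 + Y))
-4727202 - z(k(1 - 1*20)) = -4727202 - (783717 + (27*(1 - 1*20))**2 + 2522*(27*(1 - 1*20))) = -4727202 - (783717 + (27*(1 - 20))**2 + 2522*(27*(1 - 20))) = -4727202 - (783717 + (27*(-19))**2 + 2522*(27*(-19))) = -4727202 - (783717 + (-513)**2 + 2522*(-513)) = -4727202 - (783717 + 263169 - 1293786) = -4727202 - 1*(-246900) = -4727202 + 246900 = -4480302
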